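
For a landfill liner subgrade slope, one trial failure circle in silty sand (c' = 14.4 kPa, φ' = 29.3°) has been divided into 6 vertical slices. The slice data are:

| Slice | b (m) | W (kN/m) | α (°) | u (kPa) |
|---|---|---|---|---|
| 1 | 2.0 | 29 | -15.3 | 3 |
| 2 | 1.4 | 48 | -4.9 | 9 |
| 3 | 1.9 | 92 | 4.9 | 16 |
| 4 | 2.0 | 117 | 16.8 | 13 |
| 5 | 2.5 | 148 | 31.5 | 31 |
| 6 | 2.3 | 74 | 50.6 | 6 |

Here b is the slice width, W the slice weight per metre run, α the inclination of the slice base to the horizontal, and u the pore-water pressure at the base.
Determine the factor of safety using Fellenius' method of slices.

Ordinary method of slices: FS = Σ[c'·Δl_i + (W_i cosα_i − u_i·Δl_i)·tanφ'] / Σ W_i sinα_i, with Δl_i = b_i / cosα_i.
Slice 1: Δl = 2.0/cos(-15.3°) = 2.073 m; N'_1 = 29·cos(-15.3°) − 3·2.073 = 21.8; c'Δl = 29.86; W sinα = -7.7
Slice 2: Δl = 1.4/cos(-4.9°) = 1.405 m; N'_2 = 48·cos(-4.9°) − 9·1.405 = 35.2; c'Δl = 20.23; W sinα = -4.1
Slice 3: Δl = 1.9/cos4.9° = 1.907 m; N'_3 = 92·cos4.9° − 16·1.907 = 61.2; c'Δl = 27.46; W sinα = 7.9
Slice 4: Δl = 2.0/cos16.8° = 2.089 m; N'_4 = 117·cos16.8° − 13·2.089 = 84.8; c'Δl = 30.08; W sinα = 33.8
Slice 5: Δl = 2.5/cos31.5° = 2.932 m; N'_5 = 148·cos31.5° − 31·2.932 = 35.3; c'Δl = 42.22; W sinα = 77.3
Slice 6: Δl = 2.3/cos50.6° = 3.624 m; N'_6 = 74·cos50.6° − 6·3.624 = 25.2; c'Δl = 52.18; W sinα = 57.2
Σc'Δl = 202.0 kN/m; ΣN' = 263.5 kN/m; ΣW sinα = 164.4 kN/m
Resisting = 202.0 + 263.5·tan29.3° = 202.0 + 147.8 = 349.9 kN/m
FS = 349.9 / 164.4 = 2.128

FS = 2.13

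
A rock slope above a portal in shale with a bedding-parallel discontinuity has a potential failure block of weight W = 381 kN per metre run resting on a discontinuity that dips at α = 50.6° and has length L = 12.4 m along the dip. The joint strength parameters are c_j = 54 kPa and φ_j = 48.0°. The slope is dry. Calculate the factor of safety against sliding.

Resolving the block weight along and normal to the plane and applying the Mohr–Coulomb strength on the joint:
N' = W cosα = 381·cos50.6° = 241.8 kN/m
Driving force T = W sinα = 381·sin50.6° = 294.4 kN/m
Resisting force R = c_j·L + N'·tanφ_j = 54·12.4 + 241.8·tan48.0° = 669.6 + 268.6 = 938.2 kN/m
FS = R / T = 938.2 / 294.4 = 3.187

FS = 3.19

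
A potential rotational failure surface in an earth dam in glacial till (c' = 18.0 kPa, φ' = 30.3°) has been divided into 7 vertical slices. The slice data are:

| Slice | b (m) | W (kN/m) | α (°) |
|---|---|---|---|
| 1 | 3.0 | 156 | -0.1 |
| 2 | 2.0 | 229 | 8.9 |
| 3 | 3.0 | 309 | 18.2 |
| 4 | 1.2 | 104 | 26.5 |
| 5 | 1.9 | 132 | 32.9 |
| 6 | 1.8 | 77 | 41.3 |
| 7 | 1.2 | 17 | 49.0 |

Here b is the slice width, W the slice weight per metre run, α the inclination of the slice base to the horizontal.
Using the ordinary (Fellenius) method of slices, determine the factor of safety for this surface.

FS = 2.69

Ordinary method of slices: FS = Σ[c'·Δl_i + (W_i cosα_i)·tanφ'] / Σ W_i sinα_i, with Δl_i = b_i / cosα_i.
Slice 1: Δl = 3.0/cos(-0.1°) = 3.000 m; N'_1 = 156·cos(-0.1°) = 156.0; c'Δl = 54.00; W sinα = -0.3
Slice 2: Δl = 2.0/cos8.9° = 2.024 m; N'_2 = 229·cos8.9° = 226.2; c'Δl = 36.44; W sinα = 35.4
Slice 3: Δl = 3.0/cos18.2° = 3.158 m; N'_3 = 309·cos18.2° = 293.5; c'Δl = 56.84; W sinα = 96.5
Slice 4: Δl = 1.2/cos26.5° = 1.341 m; N'_4 = 104·cos26.5° = 93.1; c'Δl = 24.14; W sinα = 46.4
Slice 5: Δl = 1.9/cos32.9° = 2.263 m; N'_5 = 132·cos32.9° = 110.8; c'Δl = 40.73; W sinα = 71.7
Slice 6: Δl = 1.8/cos41.3° = 2.396 m; N'_6 = 77·cos41.3° = 57.8; c'Δl = 43.13; W sinα = 50.8
Slice 7: Δl = 1.2/cos49.0° = 1.829 m; N'_7 = 17·cos49.0° = 11.2; c'Δl = 32.92; W sinα = 12.8
Σc'Δl = 288.2 kN/m; ΣN' = 948.7 kN/m; ΣW sinα = 313.4 kN/m
Resisting = 288.2 + 948.7·tan30.3° = 288.2 + 554.4 = 842.6 kN/m
FS = 842.6 / 313.4 = 2.688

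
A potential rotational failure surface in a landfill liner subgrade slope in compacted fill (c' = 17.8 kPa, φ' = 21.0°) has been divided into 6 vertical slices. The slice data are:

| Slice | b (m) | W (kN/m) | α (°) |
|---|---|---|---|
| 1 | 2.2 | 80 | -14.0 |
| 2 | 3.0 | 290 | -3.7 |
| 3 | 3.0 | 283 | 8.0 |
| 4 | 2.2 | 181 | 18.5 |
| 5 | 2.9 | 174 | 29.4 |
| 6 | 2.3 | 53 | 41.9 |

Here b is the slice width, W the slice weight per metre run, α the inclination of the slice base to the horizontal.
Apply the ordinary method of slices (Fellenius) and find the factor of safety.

FS = 3.85

Ordinary method of slices: FS = Σ[c'·Δl_i + (W_i cosα_i)·tanφ'] / Σ W_i sinα_i, with Δl_i = b_i / cosα_i.
Slice 1: Δl = 2.2/cos(-14.0°) = 2.267 m; N'_1 = 80·cos(-14.0°) = 77.6; c'Δl = 40.36; W sinα = -19.4
Slice 2: Δl = 3.0/cos(-3.7°) = 3.006 m; N'_2 = 290·cos(-3.7°) = 289.4; c'Δl = 53.51; W sinα = -18.7
Slice 3: Δl = 3.0/cos8.0° = 3.029 m; N'_3 = 283·cos8.0° = 280.2; c'Δl = 53.92; W sinα = 39.4
Slice 4: Δl = 2.2/cos18.5° = 2.320 m; N'_4 = 181·cos18.5° = 171.6; c'Δl = 41.29; W sinα = 57.4
Slice 5: Δl = 2.9/cos29.4° = 3.329 m; N'_5 = 174·cos29.4° = 151.6; c'Δl = 59.25; W sinα = 85.4
Slice 6: Δl = 2.3/cos41.9° = 3.090 m; N'_6 = 53·cos41.9° = 39.4; c'Δl = 55.00; W sinα = 35.4
Σc'Δl = 303.3 kN/m; ΣN' = 1010.0 kN/m; ΣW sinα = 179.6 kN/m
Resisting = 303.3 + 1010.0·tan21.0° = 303.3 + 387.7 = 691.0 kN/m
FS = 691.0 / 179.6 = 3.848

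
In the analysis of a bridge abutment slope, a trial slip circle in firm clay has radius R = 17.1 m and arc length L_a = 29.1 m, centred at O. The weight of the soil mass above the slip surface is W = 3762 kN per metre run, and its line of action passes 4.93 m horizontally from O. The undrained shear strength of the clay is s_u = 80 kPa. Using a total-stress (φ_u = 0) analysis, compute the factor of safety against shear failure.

FS = 2.15

Taking moments about the centre O, the resisting moment is provided by the undrained shear strength acting along the arc:
M_R = s_u·L_a·R = 80·29.10·17.1 = 39808.8 kN·m/m
M_D = W·d = 3762·4.93 = 18546.7 kN·m/m
FS = M_R / M_D = 39808.8 / 18546.7 = 2.146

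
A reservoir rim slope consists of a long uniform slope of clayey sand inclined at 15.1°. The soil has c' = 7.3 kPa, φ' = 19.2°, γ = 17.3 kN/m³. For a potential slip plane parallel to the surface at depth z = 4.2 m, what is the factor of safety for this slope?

For an infinite slope with a slip plane parallel to the surface (no pore pressure): FS = [c' + γz cos²β tanφ'] / [γz sinβ cosβ].
γz = 17.3·4.2 = 72.66 kN/m²
Numerator = 7.3 + 72.66·cos²15.1°·tan19.2° = 7.3 + 72.66·0.9321·0.3482 = 30.886 kPa
Denominator = 72.66·sin15.1°·cos15.1° = 72.66·0.2605·0.9655 = 18.275 kPa
FS = 30.886 / 18.275 = 1.690

FS = 1.69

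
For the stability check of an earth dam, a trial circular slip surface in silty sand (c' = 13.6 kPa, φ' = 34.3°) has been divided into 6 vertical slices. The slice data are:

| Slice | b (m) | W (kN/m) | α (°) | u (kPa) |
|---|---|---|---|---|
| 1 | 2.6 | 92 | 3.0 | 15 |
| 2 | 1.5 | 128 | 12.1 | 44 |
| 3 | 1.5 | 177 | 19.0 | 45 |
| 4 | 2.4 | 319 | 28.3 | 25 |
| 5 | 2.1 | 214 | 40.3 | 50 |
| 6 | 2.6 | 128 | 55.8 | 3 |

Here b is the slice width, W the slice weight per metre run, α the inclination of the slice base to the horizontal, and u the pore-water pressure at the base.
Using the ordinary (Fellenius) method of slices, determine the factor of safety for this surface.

FS = 1.15

Ordinary method of slices: FS = Σ[c'·Δl_i + (W_i cosα_i − u_i·Δl_i)·tanφ'] / Σ W_i sinα_i, with Δl_i = b_i / cosα_i.
Slice 1: Δl = 2.6/cos3.0° = 2.604 m; N'_1 = 92·cos3.0° − 15·2.604 = 52.8; c'Δl = 35.41; W sinα = 4.8
Slice 2: Δl = 1.5/cos12.1° = 1.534 m; N'_2 = 128·cos12.1° − 44·1.534 = 57.7; c'Δl = 20.86; W sinα = 26.8
Slice 3: Δl = 1.5/cos19.0° = 1.586 m; N'_3 = 177·cos19.0° − 45·1.586 = 96.0; c'Δl = 21.58; W sinα = 57.6
Slice 4: Δl = 2.4/cos28.3° = 2.726 m; N'_4 = 319·cos28.3° − 25·2.726 = 212.7; c'Δl = 37.07; W sinα = 151.2
Slice 5: Δl = 2.1/cos40.3° = 2.753 m; N'_5 = 214·cos40.3° − 50·2.753 = 25.5; c'Δl = 37.45; W sinα = 138.4
Slice 6: Δl = 2.6/cos55.8° = 4.626 m; N'_6 = 128·cos55.8° − 3·4.626 = 58.1; c'Δl = 62.91; W sinα = 105.9
Σc'Δl = 215.3 kN/m; ΣN' = 502.8 kN/m; ΣW sinα = 484.8 kN/m
Resisting = 215.3 + 502.8·tan34.3° = 215.3 + 343.0 = 558.2 kN/m
FS = 558.2 / 484.8 = 1.152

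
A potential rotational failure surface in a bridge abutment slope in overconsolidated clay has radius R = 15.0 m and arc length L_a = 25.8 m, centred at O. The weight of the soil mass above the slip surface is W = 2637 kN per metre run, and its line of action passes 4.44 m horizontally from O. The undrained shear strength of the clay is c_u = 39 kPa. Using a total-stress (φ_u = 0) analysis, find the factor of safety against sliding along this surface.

FS = 1.29

Taking moments about the centre O, the resisting moment is provided by the undrained shear strength acting along the arc:
M_R = c_u·L_a·R = 39·25.80·15.0 = 15093.0 kN·m/m
M_D = W·d = 2637·4.44 = 11708.3 kN·m/m
FS = M_R / M_D = 15093.0 / 11708.3 = 1.289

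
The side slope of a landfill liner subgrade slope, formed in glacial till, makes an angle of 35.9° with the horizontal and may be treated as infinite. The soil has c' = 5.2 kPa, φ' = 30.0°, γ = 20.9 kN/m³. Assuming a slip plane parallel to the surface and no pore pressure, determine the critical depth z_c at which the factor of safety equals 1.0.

Setting FS = 1.00 in FS = [c' + γz cos²β tanφ'] / [γz sinβ cosβ] and solving for z:
z = c' / [γ cosβ (FS·sinβ − cosβ·tanφ')]
  = 5.2 / [20.9·cos35.9°·(1.00·sin35.9° − cos35.9°·tan30.0°)]
  = 5.2 / [20.9·0.8100·(1.00·0.5864 − 0.8100·0.5774)]
  = 5.2 / 2.0095 = 2.588 m

z_c = 2.59 m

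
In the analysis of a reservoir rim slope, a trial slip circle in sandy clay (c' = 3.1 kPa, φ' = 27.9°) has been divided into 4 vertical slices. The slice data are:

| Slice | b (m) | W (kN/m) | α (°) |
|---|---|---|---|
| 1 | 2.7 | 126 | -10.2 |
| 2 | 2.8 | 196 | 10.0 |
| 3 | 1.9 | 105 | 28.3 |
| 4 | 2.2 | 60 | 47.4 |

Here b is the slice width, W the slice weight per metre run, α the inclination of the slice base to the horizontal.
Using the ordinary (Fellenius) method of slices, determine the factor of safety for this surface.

FS = 2.58

Ordinary method of slices: FS = Σ[c'·Δl_i + (W_i cosα_i)·tanφ'] / Σ W_i sinα_i, with Δl_i = b_i / cosα_i.
Slice 1: Δl = 2.7/cos(-10.2°) = 2.743 m; N'_1 = 126·cos(-10.2°) = 124.0; c'Δl = 8.50; W sinα = -22.3
Slice 2: Δl = 2.8/cos10.0° = 2.843 m; N'_2 = 196·cos10.0° = 193.0; c'Δl = 8.81; W sinα = 34.0
Slice 3: Δl = 1.9/cos28.3° = 2.158 m; N'_3 = 105·cos28.3° = 92.5; c'Δl = 6.69; W sinα = 49.8
Slice 4: Δl = 2.2/cos47.4° = 3.250 m; N'_4 = 60·cos47.4° = 40.6; c'Δl = 10.08; W sinα = 44.2
Σc'Δl = 34.1 kN/m; ΣN' = 450.1 kN/m; ΣW sinα = 105.7 kN/m
Resisting = 34.1 + 450.1·tan27.9° = 34.1 + 238.3 = 272.4 kN/m
FS = 272.4 / 105.7 = 2.578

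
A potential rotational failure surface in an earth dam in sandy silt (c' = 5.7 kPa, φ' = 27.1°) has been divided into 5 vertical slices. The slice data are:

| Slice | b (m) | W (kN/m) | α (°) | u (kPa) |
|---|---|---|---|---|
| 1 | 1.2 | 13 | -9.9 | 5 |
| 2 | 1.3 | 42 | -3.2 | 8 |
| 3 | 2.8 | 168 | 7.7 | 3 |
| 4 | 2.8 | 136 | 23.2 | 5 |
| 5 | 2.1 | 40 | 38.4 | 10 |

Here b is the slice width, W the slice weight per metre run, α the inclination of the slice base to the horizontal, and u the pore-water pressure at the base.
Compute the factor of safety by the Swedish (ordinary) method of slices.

FS = 2.30

Ordinary method of slices: FS = Σ[c'·Δl_i + (W_i cosα_i − u_i·Δl_i)·tanφ'] / Σ W_i sinα_i, with Δl_i = b_i / cosα_i.
Slice 1: Δl = 1.2/cos(-9.9°) = 1.218 m; N'_1 = 13·cos(-9.9°) − 5·1.218 = 6.7; c'Δl = 6.94; W sinα = -2.2
Slice 2: Δl = 1.3/cos(-3.2°) = 1.302 m; N'_2 = 42·cos(-3.2°) − 8·1.302 = 31.5; c'Δl = 7.42; W sinα = -2.3
Slice 3: Δl = 2.8/cos7.7° = 2.825 m; N'_3 = 168·cos7.7° − 3·2.825 = 158.0; c'Δl = 16.11; W sinα = 22.5
Slice 4: Δl = 2.8/cos23.2° = 3.046 m; N'_4 = 136·cos23.2° − 5·3.046 = 109.8; c'Δl = 17.36; W sinα = 53.6
Slice 5: Δl = 2.1/cos38.4° = 2.680 m; N'_5 = 40·cos38.4° − 10·2.680 = 4.6; c'Δl = 15.27; W sinα = 24.8
Σc'Δl = 63.1 kN/m; ΣN' = 310.6 kN/m; ΣW sinα = 96.4 kN/m
Resisting = 63.1 + 310.6·tan27.1° = 63.1 + 158.9 = 222.0 kN/m
FS = 222.0 / 96.4 = 2.304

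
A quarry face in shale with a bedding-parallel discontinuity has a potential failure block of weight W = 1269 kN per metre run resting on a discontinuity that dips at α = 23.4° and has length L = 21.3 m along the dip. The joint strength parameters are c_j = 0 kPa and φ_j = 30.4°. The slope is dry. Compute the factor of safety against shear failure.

FS = 1.36

Resolving the block weight along and normal to the plane and applying the Mohr–Coulomb strength on the joint:
N' = W cosα = 1269·cos23.4° = 1164.6 kN/m
Driving force T = W sinα = 1269·sin23.4° = 504.0 kN/m
Resisting force R = c_j·L + N'·tanφ_j = 0·21.3 + 1164.6·tan30.4° = 0.0 + 683.3 = 683.3 kN/m
FS = R / T = 683.3 / 504.0 = 1.356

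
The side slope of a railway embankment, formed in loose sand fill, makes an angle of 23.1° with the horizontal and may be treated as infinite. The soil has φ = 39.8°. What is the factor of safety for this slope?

FS = 1.95

For a dry cohesionless infinite slope the factor of safety is FS = tanφ / tanβ.
FS = tan39.8° / tan23.1° = 0.8332 / 0.4265 = 1.953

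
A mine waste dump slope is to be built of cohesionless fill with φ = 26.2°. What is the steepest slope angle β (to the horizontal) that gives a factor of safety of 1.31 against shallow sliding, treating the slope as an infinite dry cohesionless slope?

β = 20.6°

For an infinite dry cohesionless slope FS = tanφ/tanβ, so tanβ = tanφ / FS.
tanβ = tan26.2° / 1.31 = 0.4921 / 1.31 = 0.3756
β = arctan(0.3756) = 20.59°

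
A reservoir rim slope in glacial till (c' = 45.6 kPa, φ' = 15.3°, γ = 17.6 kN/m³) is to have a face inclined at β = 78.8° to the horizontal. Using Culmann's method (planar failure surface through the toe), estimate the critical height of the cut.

Culmann's analysis gives the critical failure plane at α_cr = (β + φ')/2 = (78.8 + 15.3)/2 = 47.0°, and the critical height
H_c = (4c'/γ) · sinβ cosφ' / [1 − cos(β − φ')]
    = (4·45.6/17.6) · sin78.8°·cos15.3° / [1 − cos(63.5°)]
    = 10.364 · 0.9810·0.9646 / [1 − 0.4462]
    = 10.364 · 0.9462 / 0.5538
    = 17.71 m

H_c = 17.71 m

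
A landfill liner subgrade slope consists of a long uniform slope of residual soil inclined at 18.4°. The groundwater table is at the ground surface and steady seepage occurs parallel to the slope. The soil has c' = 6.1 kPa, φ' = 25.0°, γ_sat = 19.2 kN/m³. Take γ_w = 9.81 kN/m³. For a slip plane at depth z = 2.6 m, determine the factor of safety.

With seepage parallel to the slope and the water table at the surface, the effective normal stress on the slip plane uses the buoyant unit weight γ' = γ_sat − γ_w while the driving shear stress uses γ_sat:
FS = [c' + γ' z cos²β tanφ'] / [γ_sat z sinβ cosβ]
γ' = 19.2 − 9.81 = 9.39 kN/m³
Numerator = 6.1 + 9.39·2.6·cos²18.4°·tan25.0° = 6.1 + 9.39·2.6·0.9004·0.4663 = 16.350 kPa
Denominator = 19.2·2.6·sin18.4°·cos18.4° = 19.2·2.6·0.3156·0.9489 = 14.952 kPa
FS = 16.350 / 14.952 = 1.094

FS = 1.09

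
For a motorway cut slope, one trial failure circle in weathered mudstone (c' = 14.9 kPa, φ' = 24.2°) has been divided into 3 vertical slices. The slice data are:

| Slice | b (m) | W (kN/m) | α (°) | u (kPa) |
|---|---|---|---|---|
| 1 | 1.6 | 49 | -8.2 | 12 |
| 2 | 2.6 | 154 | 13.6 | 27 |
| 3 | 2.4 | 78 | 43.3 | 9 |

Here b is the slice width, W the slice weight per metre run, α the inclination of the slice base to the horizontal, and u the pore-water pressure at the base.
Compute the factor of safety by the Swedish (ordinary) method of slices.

Ordinary method of slices: FS = Σ[c'·Δl_i + (W_i cosα_i − u_i·Δl_i)·tanφ'] / Σ W_i sinα_i, with Δl_i = b_i / cosα_i.
Slice 1: Δl = 1.6/cos(-8.2°) = 1.617 m; N'_1 = 49·cos(-8.2°) − 12·1.617 = 29.1; c'Δl = 24.09; W sinα = -7.0
Slice 2: Δl = 2.6/cos13.6° = 2.675 m; N'_2 = 154·cos13.6° − 27·2.675 = 77.5; c'Δl = 39.86; W sinα = 36.2
Slice 3: Δl = 2.4/cos43.3° = 3.298 m; N'_3 = 78·cos43.3° − 9·3.298 = 27.1; c'Δl = 49.14; W sinα = 53.5
Σc'Δl = 113.1 kN/m; ΣN' = 133.6 kN/m; ΣW sinα = 82.7 kN/m
Resisting = 113.1 + 133.6·tan24.2° = 113.1 + 60.1 = 173.1 kN/m
FS = 173.1 / 82.7 = 2.093

FS = 2.09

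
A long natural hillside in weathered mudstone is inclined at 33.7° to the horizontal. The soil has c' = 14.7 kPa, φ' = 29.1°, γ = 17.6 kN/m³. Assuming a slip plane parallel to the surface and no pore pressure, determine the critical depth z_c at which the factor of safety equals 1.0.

z_c = 10.94 m

Setting FS = 1.00 in FS = [c' + γz cos²β tanφ'] / [γz sinβ cosβ] and solving for z:
z = c' / [γ cosβ (FS·sinβ − cosβ·tanφ')]
  = 14.7 / [17.6·cos33.7°·(1.00·sin33.7° − cos33.7°·tan29.1°)]
  = 14.7 / [17.6·0.8320·(1.00·0.5548 − 0.8320·0.5566)]
  = 14.7 / 1.3439 = 10.938 m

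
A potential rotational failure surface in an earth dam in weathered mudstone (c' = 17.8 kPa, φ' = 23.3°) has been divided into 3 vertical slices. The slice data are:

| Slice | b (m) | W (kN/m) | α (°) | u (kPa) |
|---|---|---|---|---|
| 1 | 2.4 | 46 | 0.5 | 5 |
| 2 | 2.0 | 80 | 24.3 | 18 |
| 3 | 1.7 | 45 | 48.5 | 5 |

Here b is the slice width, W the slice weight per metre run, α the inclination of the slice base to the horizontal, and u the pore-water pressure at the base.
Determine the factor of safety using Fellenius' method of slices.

FS = 2.44

Ordinary method of slices: FS = Σ[c'·Δl_i + (W_i cosα_i − u_i·Δl_i)·tanφ'] / Σ W_i sinα_i, with Δl_i = b_i / cosα_i.
Slice 1: Δl = 2.4/cos0.5° = 2.400 m; N'_1 = 46·cos0.5° − 5·2.400 = 34.0; c'Δl = 42.72; W sinα = 0.4
Slice 2: Δl = 2.0/cos24.3° = 2.194 m; N'_2 = 80·cos24.3° − 18·2.194 = 33.4; c'Δl = 39.06; W sinα = 32.9
Slice 3: Δl = 1.7/cos48.5° = 2.566 m; N'_3 = 45·cos48.5° − 5·2.566 = 17.0; c'Δl = 45.67; W sinα = 33.7
Σc'Δl = 127.4 kN/m; ΣN' = 84.4 kN/m; ΣW sinα = 67.0 kN/m
Resisting = 127.4 + 84.4·tan23.3° = 127.4 + 36.3 = 163.8 kN/m
FS = 163.8 / 67.0 = 2.444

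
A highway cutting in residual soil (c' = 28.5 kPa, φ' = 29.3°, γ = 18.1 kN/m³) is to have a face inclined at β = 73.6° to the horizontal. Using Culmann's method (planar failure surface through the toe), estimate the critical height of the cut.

H_c = 18.53 m

Culmann's analysis gives the critical failure plane at α_cr = (β + φ')/2 = (73.6 + 29.3)/2 = 51.4°, and the critical height
H_c = (4c'/γ) · sinβ cosφ' / [1 − cos(β − φ')]
    = (4·28.5/18.1) · sin73.6°·cos29.3° / [1 − cos(44.3°)]
    = 6.298 · 0.9593·0.8721 / [1 − 0.7157]
    = 6.298 · 0.8366 / 0.2843
    = 18.53 m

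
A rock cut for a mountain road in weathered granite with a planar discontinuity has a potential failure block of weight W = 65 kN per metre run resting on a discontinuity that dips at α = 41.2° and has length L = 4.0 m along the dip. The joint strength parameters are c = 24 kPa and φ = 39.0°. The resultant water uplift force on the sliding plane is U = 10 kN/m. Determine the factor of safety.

FS = 2.98

Resolving the block weight along and normal to the plane and applying the Mohr–Coulomb strength on the joint:
N' = W cosα − U = 65·cos41.2° − 10 = 38.9 kN/m
Driving force T = W sinα = 65·sin41.2° = 42.8 kN/m
Resisting force R = c·L + N'·tanφ = 24·4.0 + 38.9·tan39.0° = 96.0 + 31.5 = 127.5 kN/m
FS = R / T = 127.5 / 42.8 = 2.978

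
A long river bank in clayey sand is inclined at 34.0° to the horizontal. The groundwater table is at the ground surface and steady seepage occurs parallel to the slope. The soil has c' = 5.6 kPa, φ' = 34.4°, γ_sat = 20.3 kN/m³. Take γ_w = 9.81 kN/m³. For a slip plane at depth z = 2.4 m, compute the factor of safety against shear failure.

FS = 0.77

With seepage parallel to the slope and the water table at the surface, the effective normal stress on the slip plane uses the buoyant unit weight γ' = γ_sat − γ_w while the driving shear stress uses γ_sat:
FS = [c' + γ' z cos²β tanφ'] / [γ_sat z sinβ cosβ]
γ' = 20.3 − 9.81 = 10.49 kN/m³
Numerator = 5.6 + 10.49·2.4·cos²34.0°·tan34.4° = 5.6 + 10.49·2.4·0.6873·0.6847 = 17.448 kPa
Denominator = 20.3·2.4·sin34.0°·cos34.0° = 20.3·2.4·0.5592·0.8290 = 22.586 kPa
FS = 17.448 / 22.586 = 0.773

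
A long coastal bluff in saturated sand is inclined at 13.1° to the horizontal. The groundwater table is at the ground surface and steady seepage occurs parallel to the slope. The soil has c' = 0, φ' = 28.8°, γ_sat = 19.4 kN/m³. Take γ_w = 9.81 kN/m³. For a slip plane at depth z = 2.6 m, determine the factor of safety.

With seepage parallel to the slope and the water table at the surface, the effective normal stress on the slip plane uses the buoyant unit weight γ' = γ_sat − γ_w while the driving shear stress uses γ_sat:
FS = [c' + γ' z cos²β tanφ'] / [γ_sat z sinβ cosβ]
(For c' = 0 this reduces to FS = (γ'/γ_sat)·tanφ'/tanβ.)
γ' = 19.4 − 9.81 = 9.59 kN/m³
Numerator = 0.0 + 9.59·2.6·cos²13.1°·tan28.8° = 0.0 + 9.59·2.6·0.9486·0.5498 = 13.003 kPa
Denominator = 19.4·2.6·sin13.1°·cos13.1° = 19.4·2.6·0.2267·0.9740 = 11.135 kPa
FS = 13.003 / 11.135 = 1.168

FS = 1.17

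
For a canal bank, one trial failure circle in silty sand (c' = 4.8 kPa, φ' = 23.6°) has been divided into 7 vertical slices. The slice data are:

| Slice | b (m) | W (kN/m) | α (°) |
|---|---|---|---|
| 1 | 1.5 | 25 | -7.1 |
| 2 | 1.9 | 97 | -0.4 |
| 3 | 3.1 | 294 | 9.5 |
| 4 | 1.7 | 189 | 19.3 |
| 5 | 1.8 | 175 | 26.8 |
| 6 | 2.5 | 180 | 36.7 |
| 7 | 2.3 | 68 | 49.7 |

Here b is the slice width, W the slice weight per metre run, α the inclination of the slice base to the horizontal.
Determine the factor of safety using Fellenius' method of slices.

Ordinary method of slices: FS = Σ[c'·Δl_i + (W_i cosα_i)·tanφ'] / Σ W_i sinα_i, with Δl_i = b_i / cosα_i.
Slice 1: Δl = 1.5/cos(-7.1°) = 1.512 m; N'_1 = 25·cos(-7.1°) = 24.8; c'Δl = 7.26; W sinα = -3.1
Slice 2: Δl = 1.9/cos(-0.4°) = 1.900 m; N'_2 = 97·cos(-0.4°) = 97.0; c'Δl = 9.12; W sinα = -0.7
Slice 3: Δl = 3.1/cos9.5° = 3.143 m; N'_3 = 294·cos9.5° = 290.0; c'Δl = 15.09; W sinα = 48.5
Slice 4: Δl = 1.7/cos19.3° = 1.801 m; N'_4 = 189·cos19.3° = 178.4; c'Δl = 8.65; W sinα = 62.5
Slice 5: Δl = 1.8/cos26.8° = 2.017 m; N'_5 = 175·cos26.8° = 156.2; c'Δl = 9.68; W sinα = 78.9
Slice 6: Δl = 2.5/cos36.7° = 3.118 m; N'_6 = 180·cos36.7° = 144.3; c'Δl = 14.97; W sinα = 107.6
Slice 7: Δl = 2.3/cos49.7° = 3.556 m; N'_7 = 68·cos49.7° = 44.0; c'Δl = 17.07; W sinα = 51.9
Σc'Δl = 81.8 kN/m; ΣN' = 934.7 kN/m; ΣW sinα = 345.6 kN/m
Resisting = 81.8 + 934.7·tan23.6° = 81.8 + 408.3 = 490.2 kN/m
FS = 490.2 / 345.6 = 1.418

FS = 1.42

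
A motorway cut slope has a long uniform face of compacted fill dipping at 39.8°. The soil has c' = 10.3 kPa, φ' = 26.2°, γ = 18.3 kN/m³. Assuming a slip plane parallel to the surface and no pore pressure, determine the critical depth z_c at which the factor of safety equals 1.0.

Setting FS = 1.00 in FS = [c' + γz cos²β tanφ'] / [γz sinβ cosβ] and solving for z:
z = c' / [γ cosβ (FS·sinβ − cosβ·tanφ')]
  = 10.3 / [18.3·cos39.8°·(1.00·sin39.8° − cos39.8°·tan26.2°)]
  = 10.3 / [18.3·0.7683·(1.00·0.6401 − 0.7683·0.4921)]
  = 10.3 / 3.6846 = 2.795 m

z_c = 2.80 m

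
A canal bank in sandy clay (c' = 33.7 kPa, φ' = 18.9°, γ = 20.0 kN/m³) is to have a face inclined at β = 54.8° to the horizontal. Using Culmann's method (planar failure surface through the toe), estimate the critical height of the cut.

Culmann's analysis gives the critical failure plane at α_cr = (β + φ')/2 = (54.8 + 18.9)/2 = 36.8°, and the critical height
H_c = (4c'/γ) · sinβ cosφ' / [1 − cos(β − φ')]
    = (4·33.7/20.0) · sin54.8°·cos18.9° / [1 − cos(35.9°)]
    = 6.740 · 0.8171·0.9461 / [1 − 0.8100]
    = 6.740 · 0.7731 / 0.1900
    = 27.43 m

H_c = 27.43 m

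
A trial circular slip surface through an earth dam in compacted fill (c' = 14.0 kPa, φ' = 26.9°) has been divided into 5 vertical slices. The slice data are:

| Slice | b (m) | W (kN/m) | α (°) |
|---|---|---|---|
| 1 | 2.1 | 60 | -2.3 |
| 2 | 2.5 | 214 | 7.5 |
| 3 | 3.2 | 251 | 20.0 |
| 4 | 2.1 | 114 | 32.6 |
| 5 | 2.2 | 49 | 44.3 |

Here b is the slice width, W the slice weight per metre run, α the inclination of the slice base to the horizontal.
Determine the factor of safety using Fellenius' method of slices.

FS = 2.49

Ordinary method of slices: FS = Σ[c'·Δl_i + (W_i cosα_i)·tanφ'] / Σ W_i sinα_i, with Δl_i = b_i / cosα_i.
Slice 1: Δl = 2.1/cos(-2.3°) = 2.102 m; N'_1 = 60·cos(-2.3°) = 60.0; c'Δl = 29.42; W sinα = -2.4
Slice 2: Δl = 2.5/cos7.5° = 2.522 m; N'_2 = 214·cos7.5° = 212.2; c'Δl = 35.30; W sinα = 27.9
Slice 3: Δl = 3.2/cos20.0° = 3.405 m; N'_3 = 251·cos20.0° = 235.9; c'Δl = 47.68; W sinα = 85.8
Slice 4: Δl = 2.1/cos32.6° = 2.493 m; N'_4 = 114·cos32.6° = 96.0; c'Δl = 34.90; W sinα = 61.4
Slice 5: Δl = 2.2/cos44.3° = 3.074 m; N'_5 = 49·cos44.3° = 35.1; c'Δl = 43.04; W sinα = 34.2
Σc'Δl = 190.3 kN/m; ΣN' = 639.1 kN/m; ΣW sinα = 207.0 kN/m
Resisting = 190.3 + 639.1·tan26.9° = 190.3 + 324.2 = 514.6 kN/m
FS = 514.6 / 207.0 = 2.486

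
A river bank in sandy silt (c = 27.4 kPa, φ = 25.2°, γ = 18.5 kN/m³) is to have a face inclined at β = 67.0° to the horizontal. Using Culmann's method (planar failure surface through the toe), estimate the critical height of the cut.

H_c = 19.39 m

Culmann's analysis gives the critical failure plane at α_cr = (β + φ)/2 = (67.0 + 25.2)/2 = 46.1°, and the critical height
H_c = (4c/γ) · sinβ cosφ / [1 − cos(β − φ)]
    = (4·27.4/18.5) · sin67.0°·cos25.2° / [1 − cos(41.8°)]
    = 5.924 · 0.9205·0.9048 / [1 − 0.7455]
    = 5.924 · 0.8329 / 0.2545
    = 19.39 m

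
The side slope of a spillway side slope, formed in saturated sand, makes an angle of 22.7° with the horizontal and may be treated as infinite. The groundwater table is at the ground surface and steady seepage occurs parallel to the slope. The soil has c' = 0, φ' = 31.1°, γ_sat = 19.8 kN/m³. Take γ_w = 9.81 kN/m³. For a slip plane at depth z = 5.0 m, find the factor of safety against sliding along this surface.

With seepage parallel to the slope and the water table at the surface, the effective normal stress on the slip plane uses the buoyant unit weight γ' = γ_sat − γ_w while the driving shear stress uses γ_sat:
FS = [c' + γ' z cos²β tanφ'] / [γ_sat z sinβ cosβ]
(For c' = 0 this reduces to FS = (γ'/γ_sat)·tanφ'/tanβ.)
γ' = 19.8 − 9.81 = 9.99 kN/m³
Numerator = 0.0 + 9.99·5.0·cos²22.7°·tan31.1° = 0.0 + 9.99·5.0·0.8511·0.6032 = 25.644 kPa
Denominator = 19.8·5.0·sin22.7°·cos22.7° = 19.8·5.0·0.3859·0.9225 = 35.245 kPa
FS = 25.644 / 35.245 = 0.728

FS = 0.73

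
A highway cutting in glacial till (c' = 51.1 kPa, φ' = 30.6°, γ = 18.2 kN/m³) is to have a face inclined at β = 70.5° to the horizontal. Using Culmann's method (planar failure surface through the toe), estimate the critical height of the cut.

H_c = 39.14 m

Culmann's analysis gives the critical failure plane at α_cr = (β + φ')/2 = (70.5 + 30.6)/2 = 50.5°, and the critical height
H_c = (4c'/γ) · sinβ cosφ' / [1 − cos(β − φ')]
    = (4·51.1/18.2) · sin70.5°·cos30.6° / [1 − cos(39.9°)]
    = 11.231 · 0.9426·0.8607 / [1 − 0.7672]
    = 11.231 · 0.8114 / 0.2328
    = 39.14 m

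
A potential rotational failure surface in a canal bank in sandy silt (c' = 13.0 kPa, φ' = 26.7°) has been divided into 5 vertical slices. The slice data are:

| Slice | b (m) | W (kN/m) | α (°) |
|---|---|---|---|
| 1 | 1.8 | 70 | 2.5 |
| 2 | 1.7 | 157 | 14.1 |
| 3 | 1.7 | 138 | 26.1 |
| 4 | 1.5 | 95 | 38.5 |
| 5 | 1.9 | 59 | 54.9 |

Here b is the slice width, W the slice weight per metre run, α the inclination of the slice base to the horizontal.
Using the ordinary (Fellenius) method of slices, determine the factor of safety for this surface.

Ordinary method of slices: FS = Σ[c'·Δl_i + (W_i cosα_i)·tanφ'] / Σ W_i sinα_i, with Δl_i = b_i / cosα_i.
Slice 1: Δl = 1.8/cos2.5° = 1.802 m; N'_1 = 70·cos2.5° = 69.9; c'Δl = 23.42; W sinα = 3.1
Slice 2: Δl = 1.7/cos14.1° = 1.753 m; N'_2 = 157·cos14.1° = 152.3; c'Δl = 22.79; W sinα = 38.2
Slice 3: Δl = 1.7/cos26.1° = 1.893 m; N'_3 = 138·cos26.1° = 123.9; c'Δl = 24.61; W sinα = 60.7
Slice 4: Δl = 1.5/cos38.5° = 1.917 m; N'_4 = 95·cos38.5° = 74.3; c'Δl = 24.92; W sinα = 59.1
Slice 5: Δl = 1.9/cos54.9° = 3.304 m; N'_5 = 59·cos54.9° = 33.9; c'Δl = 42.96; W sinα = 48.3
Σc'Δl = 138.7 kN/m; ΣN' = 454.4 kN/m; ΣW sinα = 209.4 kN/m
Resisting = 138.7 + 454.4·tan26.7° = 138.7 + 228.5 = 367.2 kN/m
FS = 367.2 / 209.4 = 1.754

FS = 1.75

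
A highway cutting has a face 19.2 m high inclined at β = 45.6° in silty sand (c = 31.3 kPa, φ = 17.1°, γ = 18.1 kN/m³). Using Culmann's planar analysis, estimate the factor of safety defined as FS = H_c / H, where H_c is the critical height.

H_c = (4c/γ) · sinβ cosφ / [1 − cos(β − φ)]
    = (4·31.3/18.1) · sin45.6°·cos17.1° / [1 − cos28.5°]
    = 6.917 · 0.6829 / 0.1212 = 38.98 m
FS = H_c / H = 38.98 / 19.2 = 2.030

FS = 2.03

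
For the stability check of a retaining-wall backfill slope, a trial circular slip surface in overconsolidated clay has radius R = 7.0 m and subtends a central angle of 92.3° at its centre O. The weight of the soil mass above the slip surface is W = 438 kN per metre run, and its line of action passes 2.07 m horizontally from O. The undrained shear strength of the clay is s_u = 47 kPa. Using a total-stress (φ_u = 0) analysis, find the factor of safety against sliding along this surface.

Taking moments about the centre O, the resisting moment is provided by the undrained shear strength acting along the arc:
Arc length L_a = R·θ = 7.0·(92.3°·π/180) = 7.0·1.6109 = 11.28 m
M_R = s_u·L_a·R = 47·11.28·7.0 = 3710.0 kN·m/m
M_D = W·d = 438·2.07 = 906.7 kN·m/m
FS = M_R / M_D = 3710.0 / 906.7 = 4.092

FS = 4.09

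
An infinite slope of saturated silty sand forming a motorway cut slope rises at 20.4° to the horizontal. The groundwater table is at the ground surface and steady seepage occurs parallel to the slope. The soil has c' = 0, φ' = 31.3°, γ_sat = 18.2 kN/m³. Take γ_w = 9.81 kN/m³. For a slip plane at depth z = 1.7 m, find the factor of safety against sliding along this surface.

FS = 0.75

With seepage parallel to the slope and the water table at the surface, the effective normal stress on the slip plane uses the buoyant unit weight γ' = γ_sat − γ_w while the driving shear stress uses γ_sat:
FS = [c' + γ' z cos²β tanφ'] / [γ_sat z sinβ cosβ]
(For c' = 0 this reduces to FS = (γ'/γ_sat)·tanφ'/tanβ.)
γ' = 18.2 − 9.81 = 8.39 kN/m³
Numerator = 0.0 + 8.39·1.7·cos²20.4°·tan31.3° = 0.0 + 8.39·1.7·0.8785·0.6080 = 7.618 kPa
Denominator = 18.2·1.7·sin20.4°·cos20.4° = 18.2·1.7·0.3486·0.9373 = 10.108 kPa
FS = 7.618 / 10.108 = 0.754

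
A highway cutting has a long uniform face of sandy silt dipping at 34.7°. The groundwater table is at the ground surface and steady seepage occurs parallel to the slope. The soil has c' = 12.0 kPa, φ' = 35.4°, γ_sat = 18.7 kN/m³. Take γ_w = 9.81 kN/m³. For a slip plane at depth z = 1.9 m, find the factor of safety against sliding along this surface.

FS = 1.21

With seepage parallel to the slope and the water table at the surface, the effective normal stress on the slip plane uses the buoyant unit weight γ' = γ_sat − γ_w while the driving shear stress uses γ_sat:
FS = [c' + γ' z cos²β tanφ'] / [γ_sat z sinβ cosβ]
γ' = 18.7 − 9.81 = 8.89 kN/m³
Numerator = 12.0 + 8.89·1.9·cos²34.7°·tan35.4° = 12.0 + 8.89·1.9·0.6759·0.7107 = 20.114 kPa
Denominator = 18.7·1.9·sin34.7°·cos34.7° = 18.7·1.9·0.5693·0.8221 = 16.629 kPa
FS = 20.114 / 16.629 = 1.210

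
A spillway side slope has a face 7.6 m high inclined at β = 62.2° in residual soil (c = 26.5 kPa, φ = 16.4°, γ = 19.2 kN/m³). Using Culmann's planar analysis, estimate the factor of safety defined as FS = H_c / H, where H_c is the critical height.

FS = 2.04

H_c = (4c/γ) · sinβ cosφ / [1 − cos(β − φ)]
    = (4·26.5/19.2) · sin62.2°·cos16.4° / [1 − cos45.8°]
    = 5.521 · 0.8486 / 0.3028 = 15.47 m
FS = H_c / H = 15.47 / 7.6 = 2.036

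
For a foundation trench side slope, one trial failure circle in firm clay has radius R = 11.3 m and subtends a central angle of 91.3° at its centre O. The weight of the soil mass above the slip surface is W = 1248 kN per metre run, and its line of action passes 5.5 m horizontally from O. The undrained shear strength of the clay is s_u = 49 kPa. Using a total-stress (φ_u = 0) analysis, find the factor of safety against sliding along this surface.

Taking moments about the centre O, the resisting moment is provided by the undrained shear strength acting along the arc:
Arc length L_a = R·θ = 11.3·(91.3°·π/180) = 11.3·1.5935 = 18.01 m
M_R = s_u·L_a·R = 49·18.01·11.3 = 9970.1 kN·m/m
M_D = W·d = 1248·5.5 = 6864.0 kN·m/m
FS = M_R / M_D = 9970.1 / 6864.0 = 1.453

FS = 1.45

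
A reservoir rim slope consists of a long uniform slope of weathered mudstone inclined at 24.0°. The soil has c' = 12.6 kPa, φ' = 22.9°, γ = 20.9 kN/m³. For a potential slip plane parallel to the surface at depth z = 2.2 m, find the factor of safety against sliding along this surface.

For an infinite slope with a slip plane parallel to the surface (no pore pressure): FS = [c' + γz cos²β tanφ'] / [γz sinβ cosβ].
γz = 20.9·2.2 = 45.98 kN/m²
Numerator = 12.6 + 45.98·cos²24.0°·tan22.9° = 12.6 + 45.98·0.8346·0.4224 = 28.810 kPa
Denominator = 45.98·sin24.0°·cos24.0° = 45.98·0.4067·0.9135 = 17.085 kPa
FS = 28.810 / 17.085 = 1.686

FS = 1.69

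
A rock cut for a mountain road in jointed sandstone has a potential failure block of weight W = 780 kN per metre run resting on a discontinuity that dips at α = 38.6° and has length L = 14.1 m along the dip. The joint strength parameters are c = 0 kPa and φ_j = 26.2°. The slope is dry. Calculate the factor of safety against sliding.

FS = 0.62

Resolving the block weight along and normal to the plane and applying the Mohr–Coulomb strength on the joint:
N' = W cosα = 780·cos38.6° = 609.6 kN/m
Driving force T = W sinα = 780·sin38.6° = 486.6 kN/m
Resisting force R = c·L + N'·tanφ_j = 0·14.1 + 609.6·tan26.2° = 0.0 + 300.0 = 300.0 kN/m
FS = R / T = 300.0 / 486.6 = 0.616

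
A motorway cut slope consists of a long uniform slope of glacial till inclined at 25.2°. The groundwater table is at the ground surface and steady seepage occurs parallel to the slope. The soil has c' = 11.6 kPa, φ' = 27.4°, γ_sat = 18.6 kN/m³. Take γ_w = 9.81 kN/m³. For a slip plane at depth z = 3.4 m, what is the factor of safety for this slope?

With seepage parallel to the slope and the water table at the surface, the effective normal stress on the slip plane uses the buoyant unit weight γ' = γ_sat − γ_w while the driving shear stress uses γ_sat:
FS = [c' + γ' z cos²β tanφ'] / [γ_sat z sinβ cosβ]
γ' = 18.6 − 9.81 = 8.79 kN/m³
Numerator = 11.6 + 8.79·3.4·cos²25.2°·tan27.4° = 11.6 + 8.79·3.4·0.8187·0.5184 = 24.283 kPa
Denominator = 18.6·3.4·sin25.2°·cos25.2° = 18.6·3.4·0.4258·0.9048 = 24.364 kPa
FS = 24.283 / 24.364 = 0.997

FS = 1.00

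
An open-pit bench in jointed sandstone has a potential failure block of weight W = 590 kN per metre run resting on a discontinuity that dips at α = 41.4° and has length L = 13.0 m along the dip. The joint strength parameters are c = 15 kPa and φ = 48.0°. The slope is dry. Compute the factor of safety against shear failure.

FS = 1.76

Resolving the block weight along and normal to the plane and applying the Mohr–Coulomb strength on the joint:
N' = W cosα = 590·cos41.4° = 442.6 kN/m
Driving force T = W sinα = 590·sin41.4° = 390.2 kN/m
Resisting force R = c·L + N'·tanφ = 15·13.0 + 442.6·tan48.0° = 195.0 + 491.5 = 686.5 kN/m
FS = R / T = 686.5 / 390.2 = 1.760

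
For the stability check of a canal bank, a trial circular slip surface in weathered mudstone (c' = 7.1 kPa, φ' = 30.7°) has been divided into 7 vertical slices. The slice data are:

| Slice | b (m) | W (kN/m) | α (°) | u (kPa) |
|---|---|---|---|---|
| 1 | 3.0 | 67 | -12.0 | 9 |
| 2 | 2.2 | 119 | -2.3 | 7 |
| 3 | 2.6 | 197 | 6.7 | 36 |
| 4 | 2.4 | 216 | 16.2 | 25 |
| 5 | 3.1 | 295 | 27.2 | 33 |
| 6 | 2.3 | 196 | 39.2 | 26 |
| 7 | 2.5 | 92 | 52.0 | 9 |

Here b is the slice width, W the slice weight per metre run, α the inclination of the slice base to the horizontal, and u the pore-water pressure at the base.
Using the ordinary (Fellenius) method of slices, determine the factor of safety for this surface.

Ordinary method of slices: FS = Σ[c'·Δl_i + (W_i cosα_i − u_i·Δl_i)·tanφ'] / Σ W_i sinα_i, with Δl_i = b_i / cosα_i.
Slice 1: Δl = 3.0/cos(-12.0°) = 3.067 m; N'_1 = 67·cos(-12.0°) − 9·3.067 = 37.9; c'Δl = 21.78; W sinα = -13.9
Slice 2: Δl = 2.2/cos(-2.3°) = 2.202 m; N'_2 = 119·cos(-2.3°) − 7·2.202 = 103.5; c'Δl = 15.63; W sinα = -4.8
Slice 3: Δl = 2.6/cos6.7° = 2.618 m; N'_3 = 197·cos6.7° − 36·2.618 = 101.4; c'Δl = 18.59; W sinα = 23.0
Slice 4: Δl = 2.4/cos16.2° = 2.499 m; N'_4 = 216·cos16.2° − 25·2.499 = 144.9; c'Δl = 17.74; W sinα = 60.3
Slice 5: Δl = 3.1/cos27.2° = 3.485 m; N'_5 = 295·cos27.2° − 33·3.485 = 147.4; c'Δl = 24.75; W sinα = 134.8
Slice 6: Δl = 2.3/cos39.2° = 2.968 m; N'_6 = 196·cos39.2° − 26·2.968 = 74.7; c'Δl = 21.07; W sinα = 123.9
Slice 7: Δl = 2.5/cos52.0° = 4.061 m; N'_7 = 92·cos52.0° − 9·4.061 = 20.1; c'Δl = 28.83; W sinα = 72.5
Σc'Δl = 148.4 kN/m; ΣN' = 630.0 kN/m; ΣW sinα = 395.8 kN/m
Resisting = 148.4 + 630.0·tan30.7° = 148.4 + 374.0 = 522.4 kN/m
FS = 522.4 / 395.8 = 1.320

FS = 1.32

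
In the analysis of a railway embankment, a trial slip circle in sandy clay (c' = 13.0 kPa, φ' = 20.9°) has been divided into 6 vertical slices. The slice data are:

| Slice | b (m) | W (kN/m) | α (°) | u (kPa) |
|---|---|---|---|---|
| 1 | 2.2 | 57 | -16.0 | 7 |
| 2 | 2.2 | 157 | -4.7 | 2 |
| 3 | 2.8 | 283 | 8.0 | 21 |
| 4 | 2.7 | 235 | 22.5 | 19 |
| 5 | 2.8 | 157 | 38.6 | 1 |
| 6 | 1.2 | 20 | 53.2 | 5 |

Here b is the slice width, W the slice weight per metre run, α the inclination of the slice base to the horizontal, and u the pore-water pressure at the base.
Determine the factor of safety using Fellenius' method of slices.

FS = 2.19

Ordinary method of slices: FS = Σ[c'·Δl_i + (W_i cosα_i − u_i·Δl_i)·tanφ'] / Σ W_i sinα_i, with Δl_i = b_i / cosα_i.
Slice 1: Δl = 2.2/cos(-16.0°) = 2.289 m; N'_1 = 57·cos(-16.0°) − 7·2.289 = 38.8; c'Δl = 29.75; W sinα = -15.7
Slice 2: Δl = 2.2/cos(-4.7°) = 2.207 m; N'_2 = 157·cos(-4.7°) − 2·2.207 = 152.1; c'Δl = 28.70; W sinα = -12.9
Slice 3: Δl = 2.8/cos8.0° = 2.828 m; N'_3 = 283·cos8.0° − 21·2.828 = 220.9; c'Δl = 36.76; W sinα = 39.4
Slice 4: Δl = 2.7/cos22.5° = 2.922 m; N'_4 = 235·cos22.5° − 19·2.922 = 161.6; c'Δl = 37.99; W sinα = 89.9
Slice 5: Δl = 2.8/cos38.6° = 3.583 m; N'_5 = 157·cos38.6° − 1·3.583 = 119.1; c'Δl = 46.58; W sinα = 97.9
Slice 6: Δl = 1.2/cos53.2° = 2.003 m; N'_6 = 20·cos53.2° − 5·2.003 = 2.0; c'Δl = 26.04; W sinα = 16.0
Σc'Δl = 205.8 kN/m; ΣN' = 694.4 kN/m; ΣW sinα = 214.7 kN/m
Resisting = 205.8 + 694.4·tan20.9° = 205.8 + 265.2 = 471.0 kN/m
FS = 471.0 / 214.7 = 2.194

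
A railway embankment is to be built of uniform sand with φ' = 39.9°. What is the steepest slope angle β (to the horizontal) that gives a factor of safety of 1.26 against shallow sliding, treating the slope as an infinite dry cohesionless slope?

β = 33.6°

For an infinite dry cohesionless slope FS = tanφ'/tanβ, so tanβ = tanφ' / FS.
tanβ = tan39.9° / 1.26 = 0.8361 / 1.26 = 0.6636
β = arctan(0.6636) = 33.57°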